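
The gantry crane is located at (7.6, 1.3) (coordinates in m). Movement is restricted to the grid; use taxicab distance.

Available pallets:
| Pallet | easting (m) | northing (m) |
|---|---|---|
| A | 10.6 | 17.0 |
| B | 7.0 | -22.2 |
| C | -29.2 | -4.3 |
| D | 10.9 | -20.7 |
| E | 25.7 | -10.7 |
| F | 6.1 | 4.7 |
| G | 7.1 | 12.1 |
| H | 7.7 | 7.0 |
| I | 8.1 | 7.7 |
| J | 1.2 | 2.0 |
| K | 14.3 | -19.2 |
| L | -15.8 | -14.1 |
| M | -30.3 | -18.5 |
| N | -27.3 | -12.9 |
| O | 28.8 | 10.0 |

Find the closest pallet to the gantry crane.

Distances from (7.6, 1.3):
A: |3.0| + |15.7| = 3.0 + 15.7 = 18.7 m
B: |-0.6| + |-23.5| = 0.6 + 23.5 = 24.1 m
C: |-36.8| + |-5.6| = 36.8 + 5.6 = 42.4 m
D: |3.3| + |-22.0| = 3.3 + 22.0 = 25.3 m
E: |18.1| + |-12.0| = 18.1 + 12.0 = 30.1 m
F: |-1.5| + |3.4| = 1.5 + 3.4 = 4.9 m
G: |-0.5| + |10.8| = 0.5 + 10.8 = 11.3 m
H: |0.1| + |5.7| = 0.1 + 5.7 = 5.8 m
I: |0.5| + |6.4| = 0.5 + 6.4 = 6.9 m
J: |-6.4| + |0.7| = 6.4 + 0.7 = 7.1 m
K: |6.7| + |-20.5| = 6.7 + 20.5 = 27.2 m
L: |-23.4| + |-15.4| = 23.4 + 15.4 = 38.8 m
M: |-37.9| + |-19.8| = 37.9 + 19.8 = 57.7 m
N: |-34.9| + |-14.2| = 34.9 + 14.2 = 49.1 m
O: |21.2| + |8.7| = 21.2 + 8.7 = 29.9 m
Minimum: F at 4.9 m.

F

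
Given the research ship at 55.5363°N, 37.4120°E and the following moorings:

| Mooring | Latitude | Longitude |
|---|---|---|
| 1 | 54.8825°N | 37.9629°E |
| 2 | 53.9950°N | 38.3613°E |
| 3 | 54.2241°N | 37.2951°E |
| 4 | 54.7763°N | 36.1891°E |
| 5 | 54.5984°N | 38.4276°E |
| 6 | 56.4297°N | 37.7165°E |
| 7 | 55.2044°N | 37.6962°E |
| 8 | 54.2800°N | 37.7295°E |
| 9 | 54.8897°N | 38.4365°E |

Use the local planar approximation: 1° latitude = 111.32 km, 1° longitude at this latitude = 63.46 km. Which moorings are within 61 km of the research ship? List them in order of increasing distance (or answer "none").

7

Distances from 55.5363°N, 37.4120°E:
1: √((-0.6538·111.32)² + (0.5509·63.46)²) = √(5297.076290 + 1222.209571) = 80.7421 km
2: √((-1.5413·111.32)² + (0.9493·63.46)²) = √(29438.843997 + 3629.168204) = 181.8461 km
3: √((-1.3122·111.32)² + (-0.1169·63.46)²) = √(21337.643859 + 55.033756) = 146.2624 km
4: √((-0.7600·111.32)² + (-1.2229·63.46)²) = √(7157.701450 + 6022.572344) = 114.8054 km
5: √((-0.9379·111.32)² + (1.0156·63.46)²) = √(10900.827496 + 4153.799406) = 122.6973 km
6: √((0.8934·111.32)² + (0.3045·63.46)²) = √(9890.956494 + 373.400358) = 101.3132 km
7: √((-0.3319·111.32)² + (0.2842·63.46)²) = √(1365.088790 + 325.273200) = 41.1140 km
8: √((-1.2563·111.32)² + (0.3175·63.46)²) = √(19558.390587 + 405.964067) = 141.2953 km
9: √((-0.6466·111.32)² + (1.0245·63.46)²) = √(5181.050148 + 4226.920318) = 96.9947 km
Threshold 61 km: 7 (41.1140 km) is within range.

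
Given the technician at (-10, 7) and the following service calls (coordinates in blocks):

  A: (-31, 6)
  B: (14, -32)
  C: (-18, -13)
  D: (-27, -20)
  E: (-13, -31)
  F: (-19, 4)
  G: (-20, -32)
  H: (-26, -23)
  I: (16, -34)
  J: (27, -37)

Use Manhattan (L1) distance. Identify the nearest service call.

F

Distances from (-10, 7):
A: 22 blocks
B: 63 blocks
C: 28 blocks
D: 44 blocks
E: 41 blocks
F: 12 blocks
G: 49 blocks
H: 46 blocks
I: 67 blocks
J: 81 blocks
Minimum: F at 12 blocks.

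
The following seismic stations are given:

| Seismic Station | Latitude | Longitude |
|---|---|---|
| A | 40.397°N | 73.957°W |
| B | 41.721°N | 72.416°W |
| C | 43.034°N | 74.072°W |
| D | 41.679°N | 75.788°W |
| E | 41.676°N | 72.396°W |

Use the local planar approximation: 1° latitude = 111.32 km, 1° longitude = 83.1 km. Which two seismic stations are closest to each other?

B and E

Pairwise distances:
A–B: 195.248 km
A–C: 293.706 km
A–D: 208.610 km
A–E: 192.610 km
B–C: 200.752 km
B–D: 280.252 km
B–E: 5.278 km
C–D: 207.574 km
C–E: 205.550 km
D–E: 281.875 km
Closest pair: B–E at 5.278 km.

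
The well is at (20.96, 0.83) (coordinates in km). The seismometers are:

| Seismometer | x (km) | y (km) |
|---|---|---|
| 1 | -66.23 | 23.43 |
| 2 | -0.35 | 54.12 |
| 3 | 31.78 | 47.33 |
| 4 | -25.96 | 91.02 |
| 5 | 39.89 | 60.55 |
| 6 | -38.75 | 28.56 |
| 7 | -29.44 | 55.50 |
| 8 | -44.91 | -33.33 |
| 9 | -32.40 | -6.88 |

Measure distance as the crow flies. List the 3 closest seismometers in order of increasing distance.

Distances from (20.96, 0.83):
1: √((-87.19)² + (22.60)²) = √(7602.0961 + 510.7600) = 90.07 km
2: √((-21.31)² + (53.29)²) = √(454.1161 + 2839.8241) = 57.39 km
3: √((10.82)² + (46.50)²) = √(117.0724 + 2162.2500) = 47.74 km
4: √((-46.92)² + (90.19)²) = √(2201.4864 + 8134.2361) = 101.66 km
5: √((18.93)² + (59.72)²) = √(358.3449 + 3566.4784) = 62.65 km
6: √((-59.71)² + (27.73)²) = √(3565.2841 + 768.9529) = 65.83 km
7: √((-50.40)² + (54.67)²) = √(2540.1600 + 2988.8089) = 74.36 km
8: √((-65.87)² + (-34.16)²) = √(4338.8569 + 1166.9056) = 74.20 km
9: √((-53.36)² + (-7.71)²) = √(2847.2896 + 59.4441) = 53.91 km
Sorted: 3 (47.74 km) < 9 (53.91 km) < 2 (57.39 km) < 5 (62.65 km) < 6 (65.83 km) < …

3, 9, 2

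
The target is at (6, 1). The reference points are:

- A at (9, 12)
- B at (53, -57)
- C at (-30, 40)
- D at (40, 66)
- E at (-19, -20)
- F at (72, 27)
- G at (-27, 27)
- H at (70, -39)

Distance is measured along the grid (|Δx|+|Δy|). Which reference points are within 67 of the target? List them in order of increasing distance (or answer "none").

Distances from (6, 1):
A: |3| + |11| = 3 + 11 = 14
B: |47| + |-58| = 47 + 58 = 105
C: |-36| + |39| = 36 + 39 = 75
D: |34| + |65| = 34 + 65 = 99
E: |-25| + |-21| = 25 + 21 = 46
F: |66| + |26| = 66 + 26 = 92
G: |-33| + |26| = 33 + 26 = 59
H: |64| + |-40| = 64 + 40 = 104
Threshold 67: A (14), E (46), G (59) are within range.

A, E, G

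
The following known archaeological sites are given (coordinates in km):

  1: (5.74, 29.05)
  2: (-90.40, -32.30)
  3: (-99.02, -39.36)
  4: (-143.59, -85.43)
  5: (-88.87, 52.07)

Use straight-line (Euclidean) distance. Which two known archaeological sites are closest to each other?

2 and 3

Pairwise distances:
2–3: √((-8.62)² + (-7.06)²) = √(74.3044 + 49.8436) = 11.14 km
3–4: √((-44.57)² + (-46.07)²) = √(1986.4849 + 2122.4449) = 64.10 km
2–4: √((-53.19)² + (-53.13)²) = √(2829.1761 + 2822.7969) = 75.18 km
2–5: √((1.53)² + (84.37)²) = √(2.3409 + 7118.2969) = 84.38 km
3–5: √((10.15)² + (91.43)²) = √(103.0225 + 8359.4449) = 91.99 km
1–5: √((-94.61)² + (23.02)²) = √(8951.0521 + 529.9204) = 97.37 km
1–2: √((-96.14)² + (-61.35)²) = √(9242.8996 + 3763.8225) = 114.05 km
1–3: √((-104.76)² + (-68.41)²) = √(10974.6576 + 4679.9281) = 125.12 km
4–5: √((54.72)² + (137.50)²) = √(2994.2784 + 18906.2500) = 147.99 km
1–4: √((-149.33)² + (-114.48)²) = √(22299.4489 + 13105.6704) = 188.16 km
Closest pair: 2–3 at 11.14 km.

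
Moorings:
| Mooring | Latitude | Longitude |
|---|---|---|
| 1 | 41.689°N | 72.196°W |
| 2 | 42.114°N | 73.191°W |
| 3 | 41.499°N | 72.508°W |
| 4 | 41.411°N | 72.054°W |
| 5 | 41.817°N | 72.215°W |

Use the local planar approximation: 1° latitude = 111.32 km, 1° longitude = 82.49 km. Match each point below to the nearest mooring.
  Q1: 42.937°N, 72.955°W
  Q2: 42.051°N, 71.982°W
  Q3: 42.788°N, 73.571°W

Q1 at 42.937°N, 72.955°W:
  1: √((-1.248·111.32)² + (0.759·82.49)²) = √(19300.81136 + 3920.00083) = 152.384 km
  2: √((-0.823·111.32)² + (-0.236·82.49)²) = √(8393.55742 + 378.98901) = 93.662 km
  3: √((-1.438·111.32)² + (0.447·82.49)²) = √(25625.01731 + 1359.62034) = 164.270 km
  4: √((-1.526·111.32)² + (0.901·82.49)²) = √(28857.28460 + 5523.98117) = 185.422 km
  5: √((-1.120·111.32)² + (0.740·82.49)²) = √(15544.70343 + 3726.19901) = 138.820 km
  → nearest: 2 (93.662 km)
Q2 at 42.051°N, 71.982°W:
  1: √((-0.362·111.32)² + (-0.214·82.49)²) = √(1623.91591 + 311.62347) = 43.995 km
  2: √((0.063·111.32)² + (-1.209·82.49)²) = √(49.18441 + 9946.15468) = 99.977 km
  3: √((-0.552·111.32)² + (-0.526·82.49)²) = √(3775.93536 + 1882.66954) = 75.224 km
  4: √((-0.640·111.32)² + (-0.072·82.49)²) = √(5075.82153 + 35.27505) = 71.492 km
  5: √((-0.234·111.32)² + (-0.233·82.49)²) = √(678.54415 + 369.41493) = 32.372 km
  → nearest: 5 (32.372 km)
Q3 at 42.788°N, 73.571°W:
  1: √((-1.099·111.32)² + (1.375·82.49)²) = √(14967.24198 + 12864.94706) = 166.830 km
  2: √((-0.674·111.32)² + (0.380·82.49)²) = √(5629.45288 + 982.58425) = 81.314 km
  3: √((-1.289·111.32)² + (1.063·82.49)²) = √(20589.80483 + 7688.98717) = 168.163 km
  4: √((-1.377·111.32)² + (1.517·82.49)²) = √(23497.10058 + 15659.35136) = 197.880 km
  5: √((-0.971·111.32)² + (1.356·82.49)²) = √(11683.81993 + 12511.86317) = 155.550 km
  → nearest: 2 (81.314 km)

Q1→2; Q2→5; Q3→2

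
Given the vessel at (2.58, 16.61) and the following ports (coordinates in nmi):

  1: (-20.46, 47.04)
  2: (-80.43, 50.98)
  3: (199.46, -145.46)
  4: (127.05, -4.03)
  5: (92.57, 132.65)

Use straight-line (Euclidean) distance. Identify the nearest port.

Distances from (2.58, 16.61):
1: √((-23.04)² + (30.43)²) = √(530.8416 + 925.9849) = 38.17 nmi
2: √((-83.01)² + (34.37)²) = √(6890.6601 + 1181.2969) = 89.84 nmi
3: √((196.88)² + (-162.07)²) = √(38761.7344 + 26266.6849) = 255.01 nmi
4: √((124.47)² + (-20.64)²) = √(15492.7809 + 426.0096) = 126.17 nmi
5: √((89.99)² + (116.04)²) = √(8098.2001 + 13465.2816) = 146.85 nmi
Minimum: 1 at 38.17 nmi.

1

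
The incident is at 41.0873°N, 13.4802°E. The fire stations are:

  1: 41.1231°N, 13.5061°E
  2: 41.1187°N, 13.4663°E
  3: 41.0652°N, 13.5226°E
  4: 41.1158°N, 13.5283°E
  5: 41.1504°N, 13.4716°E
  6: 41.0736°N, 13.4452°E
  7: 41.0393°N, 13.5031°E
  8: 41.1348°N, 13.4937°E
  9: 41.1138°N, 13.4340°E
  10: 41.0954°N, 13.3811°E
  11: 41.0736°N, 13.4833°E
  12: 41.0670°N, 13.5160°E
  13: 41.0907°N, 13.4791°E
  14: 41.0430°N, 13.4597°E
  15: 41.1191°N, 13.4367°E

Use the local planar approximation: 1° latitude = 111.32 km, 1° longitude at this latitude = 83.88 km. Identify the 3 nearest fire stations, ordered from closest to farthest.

13, 11, 6

Distances from 41.0873°N, 13.4802°E:
1: √((0.0358·111.32)² + (0.0259·83.88)²) = √(15.882265 + 4.719721) = 4.5389 km
2: √((0.0314·111.32)² + (-0.0139·83.88)²) = √(12.218157 + 1.359397) = 3.6848 km
3: √((-0.0221·111.32)² + (0.0424·83.88)²) = √(6.052446 + 12.648778) = 4.3245 km
4: √((0.0285·111.32)² + (0.0481·83.88)²) = √(10.065518 + 16.278223) = 5.1326 km
5: √((0.0631·111.32)² + (-0.0086·83.88)²) = √(49.340678 + 0.520372) = 7.0612 km
6: √((-0.0137·111.32)² + (-0.0350·83.88)²) = √(2.325881 + 8.618922) = 3.3083 km
7: √((-0.0480·111.32)² + (0.0229·83.88)²) = √(28.551496 + 3.689672) = 5.6781 km
8: √((0.0475·111.32)² + (0.0135·83.88)²) = √(27.959771 + 1.282284) = 5.4076 km
9: √((0.0265·111.32)² + (-0.0462·83.88)²) = √(8.702382 + 15.017609) = 4.8703 km
10: √((0.0081·111.32)² + (-0.0991·83.88)²) = √(0.813048 + 69.097789) = 8.3613 km
11: √((-0.0137·111.32)² + (0.0031·83.88)²) = √(2.325881 + 0.067615) = 1.5471 km
12: √((-0.0203·111.32)² + (0.0358·83.88)²) = √(5.106678 + 9.017432) = 3.7582 km
13: √((0.0034·111.32)² + (-0.0011·83.88)²) = √(0.143253 + 0.008513) = 0.3896 km
14: √((-0.0443·111.32)² + (-0.0205·83.88)²) = √(24.319456 + 2.956818) = 5.2227 km
15: √((0.0318·111.32)² + (-0.0435·83.88)²) = √(12.531430 + 13.313595) = 5.0838 km
Sorted: 13 (0.3896 km) < 11 (1.5471 km) < 6 (3.3083 km) < 2 (3.6848 km) < 12 (3.7582 km) < …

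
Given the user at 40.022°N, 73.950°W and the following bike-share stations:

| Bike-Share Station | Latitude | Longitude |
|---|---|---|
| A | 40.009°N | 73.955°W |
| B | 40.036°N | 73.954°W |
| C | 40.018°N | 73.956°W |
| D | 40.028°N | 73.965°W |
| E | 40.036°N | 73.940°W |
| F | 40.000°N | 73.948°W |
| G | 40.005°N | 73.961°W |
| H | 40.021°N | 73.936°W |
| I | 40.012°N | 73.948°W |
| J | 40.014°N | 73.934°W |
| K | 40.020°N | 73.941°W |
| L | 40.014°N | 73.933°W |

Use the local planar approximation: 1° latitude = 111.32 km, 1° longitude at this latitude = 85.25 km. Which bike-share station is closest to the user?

C

Distances from 40.022°N, 73.950°W:
A: √((-0.013·111.32)² + (-0.005·85.25)²) = √(2.09427 + 0.18169) = 1.509 km
B: √((0.014·111.32)² + (-0.004·85.25)²) = √(2.42886 + 0.11628) = 1.595 km
C: √((-0.004·111.32)² + (-0.006·85.25)²) = √(0.19827 + 0.26163) = 0.678 km
D: √((0.006·111.32)² + (-0.015·85.25)²) = √(0.44612 + 1.63520) = 1.443 km
E: √((0.014·111.32)² + (0.010·85.25)²) = √(2.42886 + 0.72676) = 1.776 km
F: √((-0.022·111.32)² + (0.002·85.25)²) = √(5.99780 + 0.02907) = 2.455 km
G: √((-0.017·111.32)² + (-0.011·85.25)²) = √(3.58133 + 0.87938) = 2.112 km
H: √((-0.001·111.32)² + (0.014·85.25)²) = √(0.01239 + 1.42444) = 1.199 km
I: √((-0.010·111.32)² + (0.002·85.25)²) = √(1.23921 + 0.02907) = 1.126 km
J: √((-0.008·111.32)² + (0.016·85.25)²) = √(0.79310 + 1.86050) = 1.629 km
K: √((-0.002·111.32)² + (0.009·85.25)²) = √(0.04957 + 0.58867) = 0.799 km
L: √((-0.008·111.32)² + (0.017·85.25)²) = √(0.79310 + 2.10033) = 1.701 km
Minimum: C at 0.678 km.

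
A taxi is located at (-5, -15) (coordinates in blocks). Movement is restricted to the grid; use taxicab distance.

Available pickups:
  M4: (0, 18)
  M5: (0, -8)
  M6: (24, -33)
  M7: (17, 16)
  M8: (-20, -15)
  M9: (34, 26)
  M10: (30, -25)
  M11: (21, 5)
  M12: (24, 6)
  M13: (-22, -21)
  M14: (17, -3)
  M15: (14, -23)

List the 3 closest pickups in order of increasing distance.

Distances from (-5, -15):
M4: |5| + |33| = 5 + 33 = 38 blocks
M5: |5| + |7| = 5 + 7 = 12 blocks
M6: |29| + |-18| = 29 + 18 = 47 blocks
M7: |22| + |31| = 22 + 31 = 53 blocks
M8: |-15| + |0| = 15 + 0 = 15 blocks
M9: |39| + |41| = 39 + 41 = 80 blocks
M10: |35| + |-10| = 35 + 10 = 45 blocks
M11: |26| + |20| = 26 + 20 = 46 blocks
M12: |29| + |21| = 29 + 21 = 50 blocks
M13: |-17| + |-6| = 17 + 6 = 23 blocks
M14: |22| + |12| = 22 + 12 = 34 blocks
M15: |19| + |-8| = 19 + 8 = 27 blocks
Sorted: M5 (12 blocks) < M8 (15 blocks) < M13 (23 blocks) < M15 (27 blocks) < M14 (34 blocks) < …

M5, M8, M13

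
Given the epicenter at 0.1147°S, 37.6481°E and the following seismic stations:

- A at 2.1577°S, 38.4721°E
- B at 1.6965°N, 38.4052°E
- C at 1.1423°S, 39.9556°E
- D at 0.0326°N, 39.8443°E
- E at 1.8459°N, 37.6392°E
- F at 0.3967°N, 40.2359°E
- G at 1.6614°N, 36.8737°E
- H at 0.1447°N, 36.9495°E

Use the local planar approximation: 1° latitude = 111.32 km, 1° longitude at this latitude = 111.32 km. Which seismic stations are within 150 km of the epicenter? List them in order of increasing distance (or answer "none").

Distances from 0.1147°S, 37.6481°E:
A: 245.2283 km
B: 218.5290 km
C: 281.1908 km
D: 245.0303 km
E: 218.2562 km
F: 293.6452 km
G: 215.6917 km
H: 82.9562 km
Threshold 150 km: H (82.9562 km) is within range.

H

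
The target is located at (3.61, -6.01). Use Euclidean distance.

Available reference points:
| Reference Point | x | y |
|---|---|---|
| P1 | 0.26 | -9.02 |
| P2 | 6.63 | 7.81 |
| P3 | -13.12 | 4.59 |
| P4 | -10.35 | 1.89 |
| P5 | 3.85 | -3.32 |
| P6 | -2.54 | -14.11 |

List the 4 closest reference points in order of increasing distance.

P5, P1, P6, P2

Distances from (3.61, -6.01):
P1: √((-3.35)² + (-3.01)²) = √(11.2225 + 9.0601) = 4.50
P2: √((3.02)² + (13.82)²) = √(9.1204 + 190.9924) = 14.15
P3: √((-16.73)² + (10.60)²) = √(279.8929 + 112.3600) = 19.81
P4: √((-13.96)² + (7.90)²) = √(194.8816 + 62.4100) = 16.04
P5: √((0.24)² + (2.69)²) = √(0.0576 + 7.2361) = 2.70
P6: √((-6.15)² + (-8.10)²) = √(37.8225 + 65.6100) = 10.17
Sorted: P5 (2.70) < P1 (4.50) < P6 (10.17) < P2 (14.15) < P4 (16.04) < P3 (19.81)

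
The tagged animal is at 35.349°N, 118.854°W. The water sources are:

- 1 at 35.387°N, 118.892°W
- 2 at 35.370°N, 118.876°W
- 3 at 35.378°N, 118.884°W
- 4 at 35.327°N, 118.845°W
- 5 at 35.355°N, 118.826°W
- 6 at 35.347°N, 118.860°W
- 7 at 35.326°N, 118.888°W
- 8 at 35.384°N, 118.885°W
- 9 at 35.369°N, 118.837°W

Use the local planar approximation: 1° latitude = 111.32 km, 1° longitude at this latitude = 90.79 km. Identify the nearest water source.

6

Distances from 35.349°N, 118.854°W:
1: √((0.038·111.32)² + (-0.038·90.79)²) = √(17.89425 + 11.90264) = 5.459 km
2: √((0.021·111.32)² + (-0.022·90.79)²) = √(5.46493 + 3.98953) = 3.075 km
3: √((0.029·111.32)² + (-0.030·90.79)²) = √(10.42179 + 7.41854) = 4.224 km
4: √((-0.022·111.32)² + (0.009·90.79)²) = √(5.99780 + 0.66767) = 2.582 km
5: √((0.006·111.32)² + (0.028·90.79)²) = √(0.44612 + 6.46237) = 2.628 km
6: √((-0.002·111.32)² + (-0.006·90.79)²) = √(0.04957 + 0.29674) = 0.588 km
7: √((-0.023·111.32)² + (-0.034·90.79)²) = √(6.55544 + 9.52870) = 4.011 km
8: √((0.035·111.32)² + (-0.031·90.79)²) = √(15.18037 + 7.92135) = 4.806 km
9: √((0.020·111.32)² + (0.017·90.79)²) = √(4.95686 + 2.38218) = 2.709 km
Minimum: 6 at 0.588 km.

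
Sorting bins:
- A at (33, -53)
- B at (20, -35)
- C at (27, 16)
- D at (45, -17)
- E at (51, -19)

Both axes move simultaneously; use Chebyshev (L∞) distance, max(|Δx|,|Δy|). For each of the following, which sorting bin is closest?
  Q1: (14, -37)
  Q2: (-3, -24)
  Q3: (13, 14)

Q1 at (14, -37):
  A: 19
  B: 6
  C: 53
  D: 31
  E: 37
  → nearest: B (6)
Q2 at (-3, -24):
  A: 36
  B: 23
  C: 40
  D: 48
  E: 54
  → nearest: B (23)
Q3 at (13, 14):
  A: 67
  B: 49
  C: 14
  D: 32
  E: 38
  → nearest: C (14)

Q1→B; Q2→B; Q3→C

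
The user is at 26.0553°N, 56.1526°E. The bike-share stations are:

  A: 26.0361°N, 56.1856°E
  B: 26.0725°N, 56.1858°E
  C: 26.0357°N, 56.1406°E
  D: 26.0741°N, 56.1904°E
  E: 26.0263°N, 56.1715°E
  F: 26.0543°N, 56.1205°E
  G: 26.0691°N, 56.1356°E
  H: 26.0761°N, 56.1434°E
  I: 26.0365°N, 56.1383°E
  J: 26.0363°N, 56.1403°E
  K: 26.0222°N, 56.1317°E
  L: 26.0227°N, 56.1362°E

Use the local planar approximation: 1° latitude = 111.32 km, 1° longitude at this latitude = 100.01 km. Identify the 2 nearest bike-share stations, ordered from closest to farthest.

Distances from 26.0553°N, 56.1526°E:
A: 3.9320 km
B: 3.8328 km
C: 2.4902 km
D: 4.3210 km
E: 3.7409 km
F: 3.2123 km
G: 2.2914 km
H: 2.4916 km
I: 2.5348 km
J: 2.4468 km
K: 4.2363 km
L: 3.9825 km
Sorted: G (2.2914 km) < J (2.4468 km) < C (2.4902 km) < H (2.4916 km) < …

G, J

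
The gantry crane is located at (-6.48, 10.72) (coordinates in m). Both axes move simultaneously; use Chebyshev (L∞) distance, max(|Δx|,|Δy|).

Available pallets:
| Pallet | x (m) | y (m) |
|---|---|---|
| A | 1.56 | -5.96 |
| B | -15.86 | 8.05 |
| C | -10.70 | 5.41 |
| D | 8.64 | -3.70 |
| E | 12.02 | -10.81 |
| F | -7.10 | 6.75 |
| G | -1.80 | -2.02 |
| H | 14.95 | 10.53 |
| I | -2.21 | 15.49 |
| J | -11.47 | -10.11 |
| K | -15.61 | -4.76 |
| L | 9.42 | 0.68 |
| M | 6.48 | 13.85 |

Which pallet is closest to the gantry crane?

F

Distances from (-6.48, 10.72):
A: max(|8.04|, |-16.68|) = 16.68 m
B: max(|-9.38|, |-2.67|) = 9.38 m
C: max(|-4.22|, |-5.31|) = 5.31 m
D: max(|15.12|, |-14.42|) = 15.12 m
E: max(|18.50|, |-21.53|) = 21.53 m
F: max(|-0.62|, |-3.97|) = 3.97 m
G: max(|4.68|, |-12.74|) = 12.74 m
H: max(|21.43|, |-0.19|) = 21.43 m
I: max(|4.27|, |4.77|) = 4.77 m
J: max(|-4.99|, |-20.83|) = 20.83 m
K: max(|-9.13|, |-15.48|) = 15.48 m
L: max(|15.90|, |-10.04|) = 15.90 m
M: max(|12.96|, |3.13|) = 12.96 m
Minimum: F at 3.97 m.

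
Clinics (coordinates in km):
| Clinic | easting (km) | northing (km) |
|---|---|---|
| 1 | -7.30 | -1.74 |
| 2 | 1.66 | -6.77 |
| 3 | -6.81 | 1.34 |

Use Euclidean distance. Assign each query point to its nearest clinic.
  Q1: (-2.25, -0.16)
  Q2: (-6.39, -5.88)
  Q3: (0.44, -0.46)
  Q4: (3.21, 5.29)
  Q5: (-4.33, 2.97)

Q1 at (-2.25, -0.16):
  1: √((-5.05)² + (-1.58)²) = √(25.5025 + 2.4964) = 5.29 km
  2: √((3.91)² + (-6.61)²) = √(15.2881 + 43.6921) = 7.68 km
  3: √((-4.56)² + (1.50)²) = √(20.7936 + 2.2500) = 4.80 km
  → nearest: 3 (4.80 km)
Q2 at (-6.39, -5.88):
  1: √((-0.91)² + (4.14)²) = √(0.8281 + 17.1396) = 4.24 km
  2: √((8.05)² + (-0.89)²) = √(64.8025 + 0.7921) = 8.10 km
  3: √((-0.42)² + (7.22)²) = √(0.1764 + 52.1284) = 7.23 km
  → nearest: 1 (4.24 km)
Q3 at (0.44, -0.46):
  1: √((-7.74)² + (-1.28)²) = √(59.9076 + 1.6384) = 7.85 km
  2: √((1.22)² + (-6.31)²) = √(1.4884 + 39.8161) = 6.43 km
  3: √((-7.25)² + (1.80)²) = √(52.5625 + 3.2400) = 7.47 km
  → nearest: 2 (6.43 km)
Q4 at (3.21, 5.29):
  1: √((-10.51)² + (-7.03)²) = √(110.4601 + 49.4209) = 12.64 km
  2: √((-1.55)² + (-12.06)²) = √(2.4025 + 145.4436) = 12.16 km
  3: √((-10.02)² + (-3.95)²) = √(100.4004 + 15.6025) = 10.77 km
  → nearest: 3 (10.77 km)
Q5 at (-4.33, 2.97):
  1: √((-2.97)² + (-4.71)²) = √(8.8209 + 22.1841) = 5.57 km
  2: √((5.99)² + (-9.74)²) = √(35.8801 + 94.8676) = 11.43 km
  3: √((-2.48)² + (-1.63)²) = √(6.1504 + 2.6569) = 2.97 km
  → nearest: 3 (2.97 km)

Q1→3; Q2→1; Q3→2; Q4→3; Q5→3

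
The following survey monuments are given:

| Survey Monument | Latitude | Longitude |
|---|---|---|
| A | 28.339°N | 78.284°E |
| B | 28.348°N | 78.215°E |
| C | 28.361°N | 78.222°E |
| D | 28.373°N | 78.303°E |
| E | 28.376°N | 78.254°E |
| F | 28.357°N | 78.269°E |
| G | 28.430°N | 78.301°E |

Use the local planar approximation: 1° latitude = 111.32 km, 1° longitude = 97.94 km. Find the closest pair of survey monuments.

Pairwise distances:
A–B: 6.832 km
A–C: 6.548 km
A–D: 4.218 km
A–E: 5.059 km
A–F: 2.485 km
A–G: 10.266 km
B–C: 1.601 km
B–D: 9.057 km
B–E: 4.930 km
B–F: 5.383 km
B–G: 12.421 km
C–D: 8.045 km
C–E: 3.551 km
C–F: 4.625 km
C–G: 10.902 km
D–E: 4.811 km
D–F: 3.776 km
D–G: 6.348 km
E–F: 2.575 km
E–G: 7.571 km
F–G: 8.710 km
Closest pair: B–C at 1.601 km.

B and C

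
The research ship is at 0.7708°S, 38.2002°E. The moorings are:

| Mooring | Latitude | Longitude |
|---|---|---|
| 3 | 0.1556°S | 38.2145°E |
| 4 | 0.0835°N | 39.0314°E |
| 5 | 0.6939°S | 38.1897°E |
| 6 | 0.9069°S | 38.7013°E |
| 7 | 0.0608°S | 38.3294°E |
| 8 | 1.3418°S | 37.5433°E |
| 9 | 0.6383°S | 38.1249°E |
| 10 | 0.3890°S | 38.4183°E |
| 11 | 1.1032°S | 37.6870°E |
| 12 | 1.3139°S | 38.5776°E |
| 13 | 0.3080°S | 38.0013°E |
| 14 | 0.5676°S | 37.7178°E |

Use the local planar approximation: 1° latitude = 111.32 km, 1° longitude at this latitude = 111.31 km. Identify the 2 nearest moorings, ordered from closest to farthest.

Distances from 0.7708°S, 38.2002°E:
3: 68.5026 km
4: 132.6810 km
5: 8.6399 km
6: 57.7985 km
7: 80.3349 km
8: 96.8856 km
9: 16.9650 km
10: 48.9467 km
11: 68.0617 km
12: 73.6197 km
13: 56.0746 km
14: 58.2660 km
Sorted: 5 (8.6399 km) < 9 (16.9650 km) < 10 (48.9467 km) < 13 (56.0746 km) < …

5, 9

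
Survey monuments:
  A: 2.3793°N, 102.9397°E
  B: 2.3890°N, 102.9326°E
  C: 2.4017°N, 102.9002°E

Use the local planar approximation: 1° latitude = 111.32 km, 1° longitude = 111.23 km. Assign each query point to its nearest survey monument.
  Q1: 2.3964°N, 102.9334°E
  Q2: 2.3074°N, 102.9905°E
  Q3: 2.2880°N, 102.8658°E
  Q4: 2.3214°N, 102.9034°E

Q1 at 2.3964°N, 102.9334°E:
  A: √((-0.0171·111.32)² + (0.0063·111.23)²) = √(3.623586 + 0.491049) = 2.0285 km
  B: √((-0.0074·111.32)² + (-0.0008·111.23)²) = √(0.678594 + 0.007918) = 0.8286 km
  C: √((0.0053·111.32)² + (-0.0332·111.23)²) = √(0.348095 + 13.637038) = 3.7397 km
  → nearest: B (0.8286 km)
Q2 at 2.3074°N, 102.9905°E:
  A: √((0.0719·111.32)² + (-0.0508·111.23)²) = √(64.062543 + 31.927969) = 9.7975 km
  B: √((0.0816·111.32)² + (-0.0579·111.23)²) = √(82.513824 + 41.476395) = 11.1351 km
  C: √((0.0943·111.32)² + (-0.0903·111.23)²) = √(110.197002 + 100.883322) = 14.5286 km
  → nearest: A (9.7975 km)
Q3 at 2.2880°N, 102.8658°E:
  A: √((0.0913·111.32)² + (0.0739·111.23)²) = √(103.297057 + 67.566707) = 13.0715 km
  B: √((0.1010·111.32)² + (0.0668·111.23)²) = √(126.412245 + 55.207337) = 13.4766 km
  C: √((0.1137·111.32)² + (0.0344·111.23)²) = √(160.201775 + 14.640664) = 13.2228 km
  → nearest: A (13.0715 km)
Q4 at 2.3214°N, 102.9034°E:
  A: √((0.0579·111.32)² + (0.0363·111.23)²) = √(41.543542 + 16.302609) = 7.6057 km
  B: √((0.0676·111.32)² + (0.0292·111.23)²) = √(56.629117 + 10.548958) = 8.1962 km
  C: √((0.0803·111.32)² + (-0.0032·111.23)²) = √(79.905649 + 0.126690) = 8.9461 km
  → nearest: A (7.6057 km)

Q1→B; Q2→A; Q3→A; Q4→A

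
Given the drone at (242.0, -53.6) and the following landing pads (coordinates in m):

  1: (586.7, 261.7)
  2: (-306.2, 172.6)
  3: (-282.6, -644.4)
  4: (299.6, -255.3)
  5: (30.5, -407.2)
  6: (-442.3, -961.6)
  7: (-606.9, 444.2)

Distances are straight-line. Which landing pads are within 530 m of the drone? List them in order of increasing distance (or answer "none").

4, 5, 1

Distances from (242.0, -53.6):
1: √((344.7)² + (315.3)²) = √(118818.090 + 99414.090) = 467.2 m
2: √((-548.2)² + (226.2)²) = √(300523.240 + 51166.440) = 593.0 m
3: √((-524.6)² + (-590.8)²) = √(275205.160 + 349044.640) = 790.1 m
4: √((57.6)² + (-201.7)²) = √(3317.760 + 40682.890) = 209.8 m
5: √((-211.5)² + (-353.6)²) = √(44732.250 + 125032.960) = 412.0 m
6: √((-684.3)² + (-908.0)²) = √(468266.490 + 824464.000) = 1137.0 m
7: √((-848.9)² + (497.8)²) = √(720631.210 + 247804.840) = 984.1 m
Threshold 530 m: 4 (209.8 m), 5 (412.0 m), 1 (467.2 m) are within range.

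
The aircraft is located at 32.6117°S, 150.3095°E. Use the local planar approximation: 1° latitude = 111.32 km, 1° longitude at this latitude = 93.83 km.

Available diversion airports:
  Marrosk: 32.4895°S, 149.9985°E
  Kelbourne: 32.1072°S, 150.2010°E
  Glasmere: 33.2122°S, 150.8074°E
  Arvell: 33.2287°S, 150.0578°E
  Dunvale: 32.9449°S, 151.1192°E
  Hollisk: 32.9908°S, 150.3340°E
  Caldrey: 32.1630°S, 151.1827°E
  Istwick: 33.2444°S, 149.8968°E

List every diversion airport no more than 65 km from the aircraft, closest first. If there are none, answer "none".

Distances from 32.6117°S, 150.3095°E:
Marrosk: 32.1961 km
Kelbourne: 57.0762 km
Glasmere: 81.5547 km
Arvell: 72.6314 km
Dunvale: 84.5451 km
Hollisk: 42.2640 km
Caldrey: 95.9575 km
Istwick: 80.3754 km
Threshold 65 km: Marrosk (32.1961 km), Hollisk (42.2640 km), Kelbourne (57.0762 km) are within range.

Marrosk, Hollisk, Kelbourne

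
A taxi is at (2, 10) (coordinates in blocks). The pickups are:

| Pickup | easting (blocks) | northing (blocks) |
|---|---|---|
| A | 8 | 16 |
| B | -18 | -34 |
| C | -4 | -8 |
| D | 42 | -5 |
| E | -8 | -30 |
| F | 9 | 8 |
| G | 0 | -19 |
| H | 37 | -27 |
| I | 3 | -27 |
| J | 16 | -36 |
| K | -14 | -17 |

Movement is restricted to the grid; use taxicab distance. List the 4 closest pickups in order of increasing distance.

Distances from (2, 10):
A: |6| + |6| = 6 + 6 = 12 blocks
B: |-20| + |-44| = 20 + 44 = 64 blocks
C: |-6| + |-18| = 6 + 18 = 24 blocks
D: |40| + |-15| = 40 + 15 = 55 blocks
E: |-10| + |-40| = 10 + 40 = 50 blocks
F: |7| + |-2| = 7 + 2 = 9 blocks
G: |-2| + |-29| = 2 + 29 = 31 blocks
H: |35| + |-37| = 35 + 37 = 72 blocks
I: |1| + |-37| = 1 + 37 = 38 blocks
J: |14| + |-46| = 14 + 46 = 60 blocks
K: |-16| + |-27| = 16 + 27 = 43 blocks
Sorted: F (9 blocks) < A (12 blocks) < C (24 blocks) < G (31 blocks) < I (38 blocks) < K (43 blocks) < …

F, A, C, G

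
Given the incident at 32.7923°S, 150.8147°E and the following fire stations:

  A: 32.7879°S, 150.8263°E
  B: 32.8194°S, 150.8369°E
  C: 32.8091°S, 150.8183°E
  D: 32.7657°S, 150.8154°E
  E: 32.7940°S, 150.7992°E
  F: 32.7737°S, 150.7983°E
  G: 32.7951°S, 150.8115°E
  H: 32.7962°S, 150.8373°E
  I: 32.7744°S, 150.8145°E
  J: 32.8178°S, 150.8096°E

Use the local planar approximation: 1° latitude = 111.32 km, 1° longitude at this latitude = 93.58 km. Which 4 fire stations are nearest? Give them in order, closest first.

G, A, E, C

Distances from 32.7923°S, 150.8147°E:
A: √((0.0044·111.32)² + (0.0116·93.58)²) = √(0.239912 + 1.178371) = 1.1909 km
B: √((-0.0271·111.32)² + (0.0222·93.58)²) = √(9.100913 + 4.315907) = 3.6629 km
C: √((-0.0168·111.32)² + (0.0036·93.58)²) = √(3.497558 + 0.113494) = 1.9003 km
D: √((0.0266·111.32)² + (0.0007·93.58)²) = √(8.768184 + 0.004291) = 2.9618 km
E: √((-0.0017·111.32)² + (-0.0155·93.58)²) = √(0.035813 + 2.103921) = 1.4628 km
F: √((0.0186·111.32)² + (-0.0164·93.58)²) = √(4.287186 + 2.355341) = 2.5773 km
G: √((-0.0028·111.32)² + (-0.0032·93.58)²) = √(0.097154 + 0.089674) = 0.4322 km
H: √((-0.0039·111.32)² + (0.0226·93.58)²) = √(0.188484 + 4.472836) = 2.1590 km
I: √((0.0179·111.32)² + (-0.0002·93.58)²) = √(3.970566 + 0.000350) = 1.9927 km
J: √((-0.0255·111.32)² + (-0.0051·93.58)²) = √(8.057991 + 0.227775) = 2.8785 km
Sorted: G (0.4322 km) < A (1.1909 km) < E (1.4628 km) < C (1.9003 km) < I (1.9927 km) < H (2.1590 km) < …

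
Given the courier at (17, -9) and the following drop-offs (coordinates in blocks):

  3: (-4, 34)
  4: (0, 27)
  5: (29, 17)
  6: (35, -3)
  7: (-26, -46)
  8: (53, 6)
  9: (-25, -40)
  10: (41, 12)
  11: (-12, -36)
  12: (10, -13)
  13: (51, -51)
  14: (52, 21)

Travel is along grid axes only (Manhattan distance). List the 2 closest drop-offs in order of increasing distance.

Distances from (17, -9):
3: |-21| + |43| = 21 + 43 = 64 blocks
4: |-17| + |36| = 17 + 36 = 53 blocks
5: |12| + |26| = 12 + 26 = 38 blocks
6: |18| + |6| = 18 + 6 = 24 blocks
7: |-43| + |-37| = 43 + 37 = 80 blocks
8: |36| + |15| = 36 + 15 = 51 blocks
9: |-42| + |-31| = 42 + 31 = 73 blocks
10: |24| + |21| = 24 + 21 = 45 blocks
11: |-29| + |-27| = 29 + 27 = 56 blocks
12: |-7| + |-4| = 7 + 4 = 11 blocks
13: |34| + |-42| = 34 + 42 = 76 blocks
14: |35| + |30| = 35 + 30 = 65 blocks
Sorted: 12 (11 blocks) < 6 (24 blocks) < 5 (38 blocks) < 10 (45 blocks) < …

12, 6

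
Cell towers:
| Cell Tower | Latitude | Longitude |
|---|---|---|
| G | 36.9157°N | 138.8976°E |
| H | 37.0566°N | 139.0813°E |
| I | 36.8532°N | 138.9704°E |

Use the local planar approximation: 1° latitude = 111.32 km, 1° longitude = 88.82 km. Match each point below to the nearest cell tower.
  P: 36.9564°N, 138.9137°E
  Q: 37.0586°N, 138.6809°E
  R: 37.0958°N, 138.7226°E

P→G; Q→G; R→G

P at 36.9564°N, 138.9137°E:
  G: 4.7510 km
  H: 18.6015 km
  I: 12.5436 km
  → nearest: G (4.7510 km)
Q at 37.0586°N, 138.6809°E:
  G: 24.9702 km
  H: 35.5642 km
  I: 34.4092 km
  → nearest: G (24.9702 km)
R at 37.0958°N, 138.7226°E:
  G: 25.3683 km
  H: 32.1572 km
  I: 34.8390 km
  → nearest: G (25.3683 km)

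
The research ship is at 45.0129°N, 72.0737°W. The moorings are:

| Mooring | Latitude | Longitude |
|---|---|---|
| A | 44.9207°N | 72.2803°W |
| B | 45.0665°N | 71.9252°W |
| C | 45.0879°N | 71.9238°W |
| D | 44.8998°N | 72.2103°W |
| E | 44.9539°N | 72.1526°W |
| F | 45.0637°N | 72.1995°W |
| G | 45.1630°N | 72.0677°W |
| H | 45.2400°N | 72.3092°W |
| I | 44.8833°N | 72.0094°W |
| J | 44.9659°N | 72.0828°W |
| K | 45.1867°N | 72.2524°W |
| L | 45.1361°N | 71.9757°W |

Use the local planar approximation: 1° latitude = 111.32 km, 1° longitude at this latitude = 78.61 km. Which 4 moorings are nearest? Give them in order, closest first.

J, E, F, B

Distances from 45.0129°N, 72.0737°W:
A: √((-0.0922·111.32)² + (-0.2066·78.61)²) = √(105.343620 + 263.764429) = 19.2122 km
B: √((0.0536·111.32)² + (0.1485·78.61)²) = √(35.602129 + 136.272587) = 13.1101 km
C: √((0.0750·111.32)² + (0.1499·78.61)²) = √(69.705801 + 138.854148) = 14.4416 km
D: √((-0.1131·111.32)² + (-0.1366·78.61)²) = √(158.515453 + 115.307350) = 16.5476 km
E: √((-0.0590·111.32)² + (-0.0789·78.61)²) = √(43.137048 + 38.468885) = 9.0336 km
F: √((0.0508·111.32)² + (-0.1258·78.61)²) = √(31.979658 + 97.795050) = 11.3919 km
G: √((0.1501·111.32)² + (0.0060·78.61)²) = √(279.195092 + 0.222463) = 16.7158 km
H: √((0.2271·111.32)² + (-0.2355·78.61)²) = √(639.117433 + 342.718395) = 31.3343 km
I: √((-0.1296·111.32)² + (0.0643·78.61)²) = √(208.140406 + 25.549214) = 15.2869 km
J: √((-0.0470·111.32)² + (-0.0091·78.61)²) = √(27.374243 + 0.511727) = 5.2807 km
K: √((0.1738·111.32)² + (-0.1787·78.61)²) = √(374.322506 + 197.335262) = 23.9094 km
L: √((0.1232·111.32)² + (0.0980·78.61)²) = √(188.090911 + 59.348226) = 15.7302 km
Sorted: J (5.2807 km) < E (9.0336 km) < F (11.3919 km) < B (13.1101 km) < C (14.4416 km) < I (15.2869 km) < …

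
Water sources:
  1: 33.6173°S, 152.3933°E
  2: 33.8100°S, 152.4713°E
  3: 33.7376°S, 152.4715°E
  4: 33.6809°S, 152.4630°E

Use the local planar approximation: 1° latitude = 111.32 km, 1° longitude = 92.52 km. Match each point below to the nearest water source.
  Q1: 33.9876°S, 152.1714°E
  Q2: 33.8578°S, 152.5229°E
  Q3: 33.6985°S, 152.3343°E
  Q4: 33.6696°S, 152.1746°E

Q1 at 33.9876°S, 152.1714°E:
  1: 46.0513 km
  2: 34.0698 km
  3: 39.3118 km
  4: 43.5146 km
  → nearest: 2 (34.0698 km)
Q2 at 33.8578°S, 152.5229°E:
  1: 29.3349 km
  2: 7.1488 km
  3: 14.2006 km
  4: 20.4575 km
  → nearest: 2 (7.1488 km)
Q3 at 33.6985°S, 152.3343°E:
  1: 10.5595 km
  2: 17.7405 km
  3: 13.4193 km
  4: 12.0674 km
  → nearest: 1 (10.5595 km)
Q4 at 33.6696°S, 152.1746°E:
  1: 21.0551 km
  2: 31.5882 km
  3: 28.4931 km
  4: 26.7124 km
  → nearest: 1 (21.0551 km)

Q1→2; Q2→2; Q3→1; Q4→1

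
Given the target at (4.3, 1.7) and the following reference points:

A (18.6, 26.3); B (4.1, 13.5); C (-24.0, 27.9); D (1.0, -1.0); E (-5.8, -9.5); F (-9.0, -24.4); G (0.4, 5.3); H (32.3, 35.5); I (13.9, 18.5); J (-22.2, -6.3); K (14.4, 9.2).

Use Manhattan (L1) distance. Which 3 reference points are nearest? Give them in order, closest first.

D, G, B

Distances from (4.3, 1.7):
A: |14.3| + |24.6| = 14.3 + 24.6 = 38.9
B: |-0.2| + |11.8| = 0.2 + 11.8 = 12.0
C: |-28.3| + |26.2| = 28.3 + 26.2 = 54.5
D: |-3.3| + |-2.7| = 3.3 + 2.7 = 6.0
E: |-10.1| + |-11.2| = 10.1 + 11.2 = 21.3
F: |-13.3| + |-26.1| = 13.3 + 26.1 = 39.4
G: |-3.9| + |3.6| = 3.9 + 3.6 = 7.5
H: |28.0| + |33.8| = 28.0 + 33.8 = 61.8
I: |9.6| + |16.8| = 9.6 + 16.8 = 26.4
J: |-26.5| + |-8.0| = 26.5 + 8.0 = 34.5
K: |10.1| + |7.5| = 10.1 + 7.5 = 17.6
Sorted: D (6.0) < G (7.5) < B (12.0) < K (17.6) < E (21.3) < …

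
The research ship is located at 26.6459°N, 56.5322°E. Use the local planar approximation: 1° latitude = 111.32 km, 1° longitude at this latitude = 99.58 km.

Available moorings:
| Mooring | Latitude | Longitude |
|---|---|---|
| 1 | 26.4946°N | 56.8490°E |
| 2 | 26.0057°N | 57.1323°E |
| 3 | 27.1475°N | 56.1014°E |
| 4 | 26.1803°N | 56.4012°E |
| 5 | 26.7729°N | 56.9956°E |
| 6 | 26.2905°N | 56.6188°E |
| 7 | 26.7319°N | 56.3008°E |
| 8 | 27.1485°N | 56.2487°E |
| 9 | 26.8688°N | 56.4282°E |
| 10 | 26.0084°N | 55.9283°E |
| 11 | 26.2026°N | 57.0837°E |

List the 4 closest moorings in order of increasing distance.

Distances from 26.6459°N, 56.5322°E:
1: √((-0.1513·111.32)² + (0.3168·99.58)²) = √(283.677082 + 995.209676) = 35.7615 km
2: √((-0.6402·111.32)² + (0.6001·99.58)²) = √(5078.994411 + 3571.013544) = 93.0054 km
3: √((0.5016·111.32)² + (-0.4308·99.58)²) = √(3117.894752 + 1840.329692) = 70.4147 km
4: √((-0.4656·111.32)² + (-0.1310·99.58)²) = √(2686.410267 + 170.171503) = 53.4470 km
5: √((0.1270·111.32)² + (0.4634·99.58)²) = √(199.872865 + 2129.395357) = 48.2625 km
6: √((-0.3554·111.32)² + (0.0866·99.58)²) = √(1565.241097 + 74.366960) = 40.4921 km
7: √((0.0860·111.32)² + (-0.2314·99.58)²) = √(91.652285 + 530.971185) = 24.9524 km
8: √((0.5026·111.32)² + (-0.2835·99.58)²) = √(3130.338941 + 796.985409) = 62.6684 km
9: √((0.2229·111.32)² + (-0.1040·99.58)²) = √(615.696284 + 107.253364) = 26.8877 km
10: √((-0.6375·111.32)² + (-0.6039·99.58)²) = √(5036.244122 + 3616.382035) = 93.0195 km
11: √((-0.4433·111.32)² + (0.5515·99.58)²) = √(2435.240501 + 3016.027363) = 73.8327 km
Sorted: 7 (24.9524 km) < 9 (26.8877 km) < 1 (35.7615 km) < 6 (40.4921 km) < 5 (48.2625 km) < 4 (53.4470 km) < …

7, 9, 1, 6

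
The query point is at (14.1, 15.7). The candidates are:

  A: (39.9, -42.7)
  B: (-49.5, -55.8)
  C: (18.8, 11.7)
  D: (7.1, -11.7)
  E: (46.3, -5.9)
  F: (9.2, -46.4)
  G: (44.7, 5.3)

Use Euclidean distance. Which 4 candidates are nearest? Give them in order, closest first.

C, D, G, E

Distances from (14.1, 15.7):
A: 63.8
B: 95.7
C: 6.2
D: 28.3
E: 38.8
F: 62.3
G: 32.3
Sorted: C (6.2) < D (28.3) < G (32.3) < E (38.8) < F (62.3) < A (63.8) < …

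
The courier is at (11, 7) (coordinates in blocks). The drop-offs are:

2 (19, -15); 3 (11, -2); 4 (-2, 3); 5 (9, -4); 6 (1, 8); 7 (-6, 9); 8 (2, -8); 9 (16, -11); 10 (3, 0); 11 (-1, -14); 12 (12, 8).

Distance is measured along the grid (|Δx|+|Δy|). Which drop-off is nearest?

Distances from (11, 7):
2: |8| + |-22| = 8 + 22 = 30 blocks
3: |0| + |-9| = 0 + 9 = 9 blocks
4: |-13| + |-4| = 13 + 4 = 17 blocks
5: |-2| + |-11| = 2 + 11 = 13 blocks
6: |-10| + |1| = 10 + 1 = 11 blocks
7: |-17| + |2| = 17 + 2 = 19 blocks
8: |-9| + |-15| = 9 + 15 = 24 blocks
9: |5| + |-18| = 5 + 18 = 23 blocks
10: |-8| + |-7| = 8 + 7 = 15 blocks
11: |-12| + |-21| = 12 + 21 = 33 blocks
12: |1| + |1| = 1 + 1 = 2 blocks
Minimum: 12 at 2 blocks.

12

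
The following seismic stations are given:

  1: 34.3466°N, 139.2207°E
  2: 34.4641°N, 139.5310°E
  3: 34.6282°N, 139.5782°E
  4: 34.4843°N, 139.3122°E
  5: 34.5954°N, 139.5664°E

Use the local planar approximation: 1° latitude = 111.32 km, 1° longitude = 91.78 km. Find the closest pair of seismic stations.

Pairwise distances:
3–5: √((-0.0328·111.32)² + (-0.0118·91.78)²) = √(13.331962 + 1.172898) = 3.8085 km
2–5: √((0.1313·111.32)² + (0.0354·91.78)²) = √(213.636693 + 10.556079) = 14.9731 km
1–4: √((0.1377·111.32)² + (0.0915·91.78)²) = √(234.971006 + 70.524221) = 17.4784 km
2–3: √((0.1641·111.32)² + (0.0472·91.78)²) = √(333.705648 + 18.766363) = 18.7742 km
2–4: √((0.0202·111.32)² + (-0.2188·91.78)²) = √(5.056490 + 403.265196) = 20.2070 km
4–5: √((0.1111·111.32)² + (0.2542·91.78)²) = √(152.958816 + 544.311110) = 26.4059 km
3–4: √((-0.1439·111.32)² + (-0.2660·91.78)²) = √(256.606695 + 596.018006) = 29.1997 km
1–2: √((0.1175·111.32)² + (0.3103·91.78)²) = √(171.089016 + 811.072465) = 31.3395 km
1–5: √((0.2488·111.32)² + (0.3457·91.78)²) = √(767.091459 + 1006.687940) = 42.1163 km
1–3: √((0.2816·111.32)² + (0.3575·91.78)²) = √(982.679048 + 1076.584689) = 45.3791 km
Closest pair: 3–5 at 3.8085 km.

3 and 5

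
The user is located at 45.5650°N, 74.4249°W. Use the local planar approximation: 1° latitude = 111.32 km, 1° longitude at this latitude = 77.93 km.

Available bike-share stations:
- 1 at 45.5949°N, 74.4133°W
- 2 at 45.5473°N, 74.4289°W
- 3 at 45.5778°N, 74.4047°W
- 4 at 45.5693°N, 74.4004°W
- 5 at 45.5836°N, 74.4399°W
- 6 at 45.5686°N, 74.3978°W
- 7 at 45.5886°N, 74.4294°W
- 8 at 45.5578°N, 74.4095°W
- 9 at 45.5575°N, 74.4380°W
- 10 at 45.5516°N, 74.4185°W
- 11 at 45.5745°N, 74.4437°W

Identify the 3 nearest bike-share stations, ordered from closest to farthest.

Distances from 45.5650°N, 74.4249°W:
1: 3.4490 km
2: 1.9949 km
3: 2.1233 km
4: 1.9684 km
5: 2.3777 km
6: 2.1496 km
7: 2.6505 km
8: 1.4432 km
9: 1.3188 km
10: 1.5729 km
11: 1.8069 km
Sorted: 9 (1.3188 km) < 8 (1.4432 km) < 10 (1.5729 km) < 11 (1.8069 km) < 4 (1.9684 km) < …

9, 8, 10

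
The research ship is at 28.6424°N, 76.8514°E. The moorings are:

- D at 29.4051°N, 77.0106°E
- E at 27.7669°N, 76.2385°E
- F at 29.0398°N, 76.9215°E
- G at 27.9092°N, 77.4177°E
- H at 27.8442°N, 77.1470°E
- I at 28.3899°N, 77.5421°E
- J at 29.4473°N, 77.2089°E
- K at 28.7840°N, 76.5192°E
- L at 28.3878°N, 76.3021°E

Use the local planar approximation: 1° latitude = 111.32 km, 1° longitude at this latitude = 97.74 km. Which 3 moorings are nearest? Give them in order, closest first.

Distances from 28.6424°N, 76.8514°E:
D: √((0.7627·111.32)² + (0.1592·97.74)²) = √(7208.649141 + 242.120073) = 86.3178 km
E: √((-0.8755·111.32)² + (-0.6129·97.74)²) = √(9498.580248 + 3588.590574) = 114.3992 km
F: √((0.3974·111.32)² + (0.0701·97.74)²) = √(1957.050899 + 46.944066) = 44.7660 km
G: √((-0.7332·111.32)² + (0.5663·97.74)²) = √(6661.795670 + 3063.640433) = 98.6176 km
H: √((-0.7982·111.32)² + (0.2956·97.74)²) = √(7895.321916 + 834.744428) = 93.4348 km
I: √((-0.2525·111.32)² + (0.6907·97.74)²) = √(790.076529 + 4557.467511) = 73.1269 km
J: √((0.8049·111.32)² + (0.3575·97.74)²) = √(8028.423068 + 1220.946858) = 96.1736 km
K: √((0.1416·111.32)² + (-0.3322·97.74)²) = √(248.469395 + 1054.250767) = 36.0932 km
L: √((-0.2546·111.32)² + (-0.5493·97.74)²) = √(803.273045 + 2882.463837) = 60.7103 km
Sorted: K (36.0932 km) < F (44.7660 km) < L (60.7103 km) < I (73.1269 km) < D (86.3178 km) < …

K, F, L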